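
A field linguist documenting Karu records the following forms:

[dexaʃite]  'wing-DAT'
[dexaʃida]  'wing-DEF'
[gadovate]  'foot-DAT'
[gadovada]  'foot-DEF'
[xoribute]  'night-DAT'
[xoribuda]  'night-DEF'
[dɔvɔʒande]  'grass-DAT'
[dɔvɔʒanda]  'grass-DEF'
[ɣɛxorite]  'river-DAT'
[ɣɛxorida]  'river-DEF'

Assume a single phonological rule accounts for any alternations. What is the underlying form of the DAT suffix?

The DAT suffix surfaces as [-de] and [-te], depending on the final segment of the stem.
By contrast the DEF suffix keeps its initial [d] throughout — that segment must be underlying.
So the underlying form is /-te/, and voiceless stops become voiced after a nasal.

/-te/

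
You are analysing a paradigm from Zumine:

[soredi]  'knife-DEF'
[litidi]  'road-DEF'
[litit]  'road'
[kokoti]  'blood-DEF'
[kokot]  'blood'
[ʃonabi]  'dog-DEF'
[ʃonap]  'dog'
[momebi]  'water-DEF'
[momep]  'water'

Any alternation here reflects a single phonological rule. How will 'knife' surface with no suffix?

[soret]

'road' shows [d] ~ [t] at the end of the stem ([litidi] vs [litit]).
But 'blood' keeps [t] in both environments ([kokoti], [kokot]), so there is no rule changing /t/ to [d] before the DEF suffix.
The alternation reflects word-final obstruent devoicing: voiced obstruents become voiceless word-finally. /d/ is underlying.
The one attested form of 'knife', [soredi], shows underlying /sored/. Applying the same rule word-finally gives [soret].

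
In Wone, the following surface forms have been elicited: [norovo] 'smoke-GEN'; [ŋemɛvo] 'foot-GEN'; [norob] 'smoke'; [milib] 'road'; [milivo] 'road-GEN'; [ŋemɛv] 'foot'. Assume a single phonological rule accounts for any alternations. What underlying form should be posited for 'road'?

'road' shows [b] ~ [v] at the end of the stem ([milib] vs [milivo]).
If /v/ were underlying and a rule turned it into [b] in isolation, 'foot' would also alternate; but it has [v] in both [ŋemɛv] and [ŋemɛvo].
The underlying segment must be /b/; voiced stops become fricatives between vowels, yielding [v] there.
Hence 'road' is /milib/ underlyingly.

/milib/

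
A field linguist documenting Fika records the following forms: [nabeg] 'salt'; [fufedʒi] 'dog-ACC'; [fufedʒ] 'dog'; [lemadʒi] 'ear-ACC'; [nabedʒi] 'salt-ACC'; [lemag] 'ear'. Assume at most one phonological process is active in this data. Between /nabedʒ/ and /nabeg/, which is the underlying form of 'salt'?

The stem for 'salt' ends in [g] in [nabeg] but [dʒ] in [nabedʒi].
Compare 'dog', with invariant [dʒ] in [fufedʒ] and [fufedʒi]: an analysis with underlying /dʒ/ and a rule producing [g] in isolation would wrongly predict alternation here too.
So /g/ is underlying, and a rule of palatalization before a front vowel — /g/ becomes palato-alveolar [dʒ] before a front vowel — gives [dʒ].

/nabeg/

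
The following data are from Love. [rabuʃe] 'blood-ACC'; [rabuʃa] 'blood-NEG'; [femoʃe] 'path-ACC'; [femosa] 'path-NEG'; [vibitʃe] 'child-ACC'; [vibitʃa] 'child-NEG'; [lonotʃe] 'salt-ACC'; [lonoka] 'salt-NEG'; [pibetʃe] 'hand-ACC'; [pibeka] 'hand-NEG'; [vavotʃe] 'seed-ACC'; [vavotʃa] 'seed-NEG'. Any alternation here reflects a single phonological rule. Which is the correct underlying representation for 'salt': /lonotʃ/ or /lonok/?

/lonok/

The root 'salt' surfaces as [lonotʃe] and [lonoka], with a stem-final [tʃ] ~ [k] alternation.
Compare 'child', with invariant [tʃ] in [vibitʃe] and [vibitʃa]: an analysis with underlying /tʃ/ and a rule producing [k] before the NEG suffix would wrongly predict alternation here too.
So /k/ is underlying, and a rule of palatalization before a front vowel — /k/ and /s/ become palato-alveolar [tʃ] and [ʃ] before a front vowel — gives [tʃ].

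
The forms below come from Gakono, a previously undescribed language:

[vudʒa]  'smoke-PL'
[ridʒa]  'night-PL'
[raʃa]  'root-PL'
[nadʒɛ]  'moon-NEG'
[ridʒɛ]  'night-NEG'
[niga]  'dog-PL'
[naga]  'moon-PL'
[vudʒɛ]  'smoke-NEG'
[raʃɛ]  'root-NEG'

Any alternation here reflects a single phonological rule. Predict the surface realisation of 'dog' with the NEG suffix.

[nidʒɛ]

The stem for 'moon' ends in [dʒ] in [nadʒɛ] but [g] in [naga].
But 'night' keeps [dʒ] in both environments ([ridʒɛ], [ridʒa]), so there is no rule changing /dʒ/ to [g] before the PL suffix.
The alternation reflects palatalization before a front vowel: /g/ becomes palato-alveolar [dʒ] before a front vowel. /g/ is underlying.
From [niga] the stem 'dog' is /nig/; before a front vowel this yields [nidʒɛ].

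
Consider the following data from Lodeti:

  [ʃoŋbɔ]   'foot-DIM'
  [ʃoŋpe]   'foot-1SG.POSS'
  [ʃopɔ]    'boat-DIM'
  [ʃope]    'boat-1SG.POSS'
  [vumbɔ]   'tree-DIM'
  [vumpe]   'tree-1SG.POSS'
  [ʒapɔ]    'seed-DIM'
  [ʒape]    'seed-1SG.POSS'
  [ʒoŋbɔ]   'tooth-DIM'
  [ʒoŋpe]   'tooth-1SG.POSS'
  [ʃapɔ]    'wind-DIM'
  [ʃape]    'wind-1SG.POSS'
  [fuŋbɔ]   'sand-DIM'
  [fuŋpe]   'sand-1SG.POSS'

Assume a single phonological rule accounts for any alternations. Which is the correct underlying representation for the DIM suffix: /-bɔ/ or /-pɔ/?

/-bɔ/

The DIM suffix surfaces as [-bɔ] and [-pɔ], depending on the final segment of the stem.
By contrast the 1SG.POSS suffix keeps its initial [p] throughout — that segment must be underlying.
So the underlying form is /-bɔ/, and voiced stops become voiceless after a vowel.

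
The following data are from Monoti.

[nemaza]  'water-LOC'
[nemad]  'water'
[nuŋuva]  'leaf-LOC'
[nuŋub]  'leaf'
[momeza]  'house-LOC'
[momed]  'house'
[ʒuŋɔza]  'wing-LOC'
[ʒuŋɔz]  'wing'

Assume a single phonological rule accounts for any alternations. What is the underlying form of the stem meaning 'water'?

/nemad/

The root 'water' surfaces as [nemaza] and [nemad], with a stem-final [z] ~ [d] alternation.
Compare 'wing', with invariant [z] in [ʒuŋɔza] and [ʒuŋɔz]: an analysis with underlying /z/ and a rule producing [d] in isolation would wrongly predict alternation here too.
The alternation reflects intervocalic spirantization: voiced stops become fricatives between vowels. /d/ is underlying.
So 'water' = /nemad/.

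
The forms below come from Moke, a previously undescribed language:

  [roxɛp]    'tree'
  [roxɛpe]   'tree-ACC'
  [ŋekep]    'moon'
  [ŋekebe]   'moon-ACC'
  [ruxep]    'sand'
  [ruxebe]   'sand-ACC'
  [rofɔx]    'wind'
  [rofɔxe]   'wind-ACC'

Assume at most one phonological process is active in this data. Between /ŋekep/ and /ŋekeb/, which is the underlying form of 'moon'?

In [ŋekep] and [ŋekebe] the final segment of 'moon' alternates: [p] ~ [b].
If /p/ were underlying and a rule turned it into [b] before the ACC suffix, 'tree' would also alternate; but it has [p] in both [roxɛp] and [roxɛpe].
The alternation reflects word-final obstruent devoicing: voiced obstruents become voiceless word-finally. /b/ is underlying.

/ŋekeb/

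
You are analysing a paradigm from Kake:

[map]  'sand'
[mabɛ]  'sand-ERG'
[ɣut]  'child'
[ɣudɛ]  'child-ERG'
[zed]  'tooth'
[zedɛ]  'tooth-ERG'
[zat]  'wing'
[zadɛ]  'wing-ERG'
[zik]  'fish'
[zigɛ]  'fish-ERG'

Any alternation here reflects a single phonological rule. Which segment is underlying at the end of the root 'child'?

/t/

The root 'child' surfaces as [ɣut] and [ɣudɛ], with a stem-final [t] ~ [d] alternation.
If /d/ were underlying and a rule turned it into [t] in isolation, 'tooth' would also alternate; but it has [d] in both [zed] and [zedɛ].
So /t/ is underlying, and a rule of intervocalic voicing — voiceless stops become voiced between vowels — gives [d].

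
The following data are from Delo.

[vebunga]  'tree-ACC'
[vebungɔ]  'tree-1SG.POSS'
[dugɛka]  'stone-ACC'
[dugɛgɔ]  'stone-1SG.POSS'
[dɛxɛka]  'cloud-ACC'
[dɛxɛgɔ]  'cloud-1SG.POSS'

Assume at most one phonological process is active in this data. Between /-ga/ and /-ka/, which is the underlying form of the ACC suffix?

The ACC morpheme has two allomorphs, [-ga] and [-ka].
The 1SG.POSS suffix, which begins with [g], is invariant after every stem; so [g] is not altered by any rule here.
So the underlying form is /-ka/, and voiceless stops become voiced after a nasal.

/-ka/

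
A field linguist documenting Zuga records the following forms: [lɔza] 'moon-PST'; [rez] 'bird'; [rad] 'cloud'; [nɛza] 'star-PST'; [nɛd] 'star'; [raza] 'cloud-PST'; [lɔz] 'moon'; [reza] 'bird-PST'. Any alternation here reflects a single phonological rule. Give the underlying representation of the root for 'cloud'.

The root 'cloud' surfaces as [rad] and [raza], with a stem-final [d] ~ [z] alternation.
If /z/ were underlying and a rule turned it into [d] in isolation, 'bird' would also alternate; but it has [z] in both [rez] and [reza].
The underlying segment must be /d/; voiced stops become fricatives between vowels, yielding [z] there.
So 'cloud' = /rad/.

/rad/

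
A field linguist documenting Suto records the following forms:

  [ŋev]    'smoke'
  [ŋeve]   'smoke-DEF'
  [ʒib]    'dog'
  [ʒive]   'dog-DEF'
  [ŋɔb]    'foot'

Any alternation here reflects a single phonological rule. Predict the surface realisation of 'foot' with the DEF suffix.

[ŋɔve]

'dog' shows [b] ~ [v] at the end of the stem ([ʒib] vs [ʒive]).
Compare 'smoke', with invariant [v] in [ŋev] and [ŋeve]: an analysis with underlying /v/ and a rule producing [b] in isolation would wrongly predict alternation here too.
So /b/ is underlying, and a rule of intervocalic spirantization — voiced stops become fricatives between vowels — gives [v].
The one attested form of 'foot', [ŋɔb], shows underlying /ŋɔb/. Applying the same rule between vowels gives [ŋɔve].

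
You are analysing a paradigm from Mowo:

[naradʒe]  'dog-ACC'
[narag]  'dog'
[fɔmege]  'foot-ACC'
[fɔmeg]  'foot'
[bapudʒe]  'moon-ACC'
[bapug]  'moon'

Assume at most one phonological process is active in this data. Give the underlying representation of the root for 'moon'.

/bapudʒ/

The root 'moon' surfaces as [bapudʒe] and [bapug], with a stem-final [dʒ] ~ [g] alternation.
Compare 'foot', with invariant [g] in [fɔmege] and [fɔmeg]: an analysis with underlying /g/ and a rule producing [dʒ] before the ACC suffix would wrongly predict alternation here too.
So /dʒ/ is underlying, and a rule of depalatalization — palato-alveolar /dʒ/ becomes [g] when no front vowel follows — gives [g].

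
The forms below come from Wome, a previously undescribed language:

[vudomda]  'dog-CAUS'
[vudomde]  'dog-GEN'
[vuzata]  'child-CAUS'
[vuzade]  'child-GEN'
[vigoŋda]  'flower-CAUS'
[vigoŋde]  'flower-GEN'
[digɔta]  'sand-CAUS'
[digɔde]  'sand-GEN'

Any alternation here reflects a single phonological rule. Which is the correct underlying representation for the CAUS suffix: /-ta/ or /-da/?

/-ta/

The CAUS suffix surfaces as [-da] and [-ta], depending on the final segment of the stem.
The GEN suffix, which begins with [d], is invariant after every stem; so [d] is not altered by any rule here.
The CAUS suffix is therefore /-ta/ underlyingly, with post-nasal voicing: voiceless stops become voiced after a nasal.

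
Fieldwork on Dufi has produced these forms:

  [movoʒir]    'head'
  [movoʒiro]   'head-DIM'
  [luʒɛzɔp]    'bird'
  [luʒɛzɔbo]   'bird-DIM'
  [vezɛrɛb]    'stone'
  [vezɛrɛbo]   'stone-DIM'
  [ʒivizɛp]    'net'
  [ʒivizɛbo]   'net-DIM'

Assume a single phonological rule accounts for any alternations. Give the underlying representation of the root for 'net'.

/ʒivizɛp/

The root 'net' surfaces as [ʒivizɛp] and [ʒivizɛbo], with a stem-final [p] ~ [b] alternation.
Compare 'stone', with invariant [b] in [vezɛrɛb] and [vezɛrɛbo]: an analysis with underlying /b/ and a rule producing [p] in isolation would wrongly predict alternation here too.
The alternation reflects intervocalic voicing: voiceless stops become voiced between vowels. /p/ is underlying.
Hence 'net' is /ʒivizɛp/ underlyingly.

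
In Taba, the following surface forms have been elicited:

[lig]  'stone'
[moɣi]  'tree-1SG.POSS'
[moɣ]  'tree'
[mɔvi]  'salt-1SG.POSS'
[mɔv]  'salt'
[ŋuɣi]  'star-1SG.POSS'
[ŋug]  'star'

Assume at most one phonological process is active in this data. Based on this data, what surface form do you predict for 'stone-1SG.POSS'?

'star' shows [ɣ] ~ [g] at the end of the stem ([ŋuɣi] vs [ŋug]).
But 'tree' keeps [ɣ] in both environments ([moɣi], [moɣ]), so there is no rule changing /ɣ/ to [g] in isolation.
Therefore /g/ is basic and [ɣ] is derived by intervocalic spirantization (voiced stops become fricatives between vowels).
From [lig] the stem 'stone' is /lig/; between vowels this yields [liɣi].

[liɣi]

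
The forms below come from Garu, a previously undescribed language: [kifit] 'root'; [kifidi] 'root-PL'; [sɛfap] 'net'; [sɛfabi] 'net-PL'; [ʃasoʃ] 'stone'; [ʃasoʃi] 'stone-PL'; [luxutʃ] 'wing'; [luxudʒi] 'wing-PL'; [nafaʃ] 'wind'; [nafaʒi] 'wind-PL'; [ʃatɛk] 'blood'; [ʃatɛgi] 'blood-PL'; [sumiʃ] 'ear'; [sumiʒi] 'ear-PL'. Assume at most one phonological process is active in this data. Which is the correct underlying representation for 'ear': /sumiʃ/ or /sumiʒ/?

/sumiʒ/

The stem for 'ear' ends in [ʃ] in [sumiʃ] but [ʒ] in [sumiʒi].
Compare 'stone', with invariant [ʃ] in [ʃasoʃ] and [ʃasoʃi]: an analysis with underlying /ʃ/ and a rule producing [ʒ] before the PL suffix would wrongly predict alternation here too.
So /ʒ/ is underlying, and a rule of word-final obstruent devoicing — voiced obstruents become voiceless word-finally — gives [ʃ].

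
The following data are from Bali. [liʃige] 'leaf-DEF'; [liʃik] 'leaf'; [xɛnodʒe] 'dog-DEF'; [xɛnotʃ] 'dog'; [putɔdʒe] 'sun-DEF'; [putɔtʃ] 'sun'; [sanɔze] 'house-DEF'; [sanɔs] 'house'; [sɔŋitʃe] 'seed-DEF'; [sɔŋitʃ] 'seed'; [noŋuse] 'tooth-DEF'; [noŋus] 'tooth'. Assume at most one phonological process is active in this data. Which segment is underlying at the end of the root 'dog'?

/dʒ/

In [xɛnodʒe] and [xɛnotʃ] the final segment of 'dog' alternates: [dʒ] ~ [tʃ].
But 'seed' keeps [tʃ] in both environments ([sɔŋitʃe], [sɔŋitʃ]), so there is no rule changing /tʃ/ to [dʒ] before the DEF suffix.
Therefore /dʒ/ is basic and [tʃ] is derived by word-final obstruent devoicing (voiced obstruents become voiceless word-finally).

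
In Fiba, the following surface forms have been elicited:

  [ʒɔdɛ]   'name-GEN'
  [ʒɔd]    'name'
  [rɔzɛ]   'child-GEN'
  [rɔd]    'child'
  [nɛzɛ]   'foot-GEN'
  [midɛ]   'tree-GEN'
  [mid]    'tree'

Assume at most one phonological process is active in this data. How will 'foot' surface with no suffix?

[nɛd]

The stem for 'child' ends in [z] in [rɔzɛ] but [d] in [rɔd].
If /d/ were underlying and a rule turned it into [z] before the GEN suffix, 'name' would also alternate; but it has [d] in both [ʒɔdɛ] and [ʒɔd].
Therefore /z/ is basic and [d] is derived by word-final hardening (voiced fricatives become stops word-finally).
From [nɛzɛ] the stem 'foot' is /nɛz/; word-finally this yields [nɛd].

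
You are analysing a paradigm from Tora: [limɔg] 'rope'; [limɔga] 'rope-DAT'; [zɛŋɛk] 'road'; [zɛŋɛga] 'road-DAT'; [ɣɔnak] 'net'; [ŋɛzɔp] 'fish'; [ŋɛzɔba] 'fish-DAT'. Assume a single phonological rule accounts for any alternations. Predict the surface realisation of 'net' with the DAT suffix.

In [zɛŋɛk] and [zɛŋɛga] the final segment of 'road' alternates: [k] ~ [g].
If /g/ were underlying and a rule turned it into [k] in isolation, 'rope' would also alternate; but it has [g] in both [limɔg] and [limɔga].
The underlying segment must be /k/; voiceless stops become voiced between vowels, yielding [g] there.
From [ɣɔnak] the stem 'net' is /ɣɔnak/; between vowels this yields [ɣɔnaga].

[ɣɔnaga]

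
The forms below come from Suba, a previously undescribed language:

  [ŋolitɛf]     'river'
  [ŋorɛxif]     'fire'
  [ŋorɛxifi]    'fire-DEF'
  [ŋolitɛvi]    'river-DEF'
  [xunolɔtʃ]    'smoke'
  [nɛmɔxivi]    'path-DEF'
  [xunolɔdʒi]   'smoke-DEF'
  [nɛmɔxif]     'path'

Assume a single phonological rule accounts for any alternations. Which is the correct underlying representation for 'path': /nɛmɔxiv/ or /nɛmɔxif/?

'path' shows [v] ~ [f] at the end of the stem ([nɛmɔxivi] vs [nɛmɔxif]).
But 'fire' keeps [f] in both environments ([ŋorɛxifi], [ŋorɛxif]), so there is no rule changing /f/ to [v] before the DEF suffix.
Therefore /v/ is basic and [f] is derived by word-final obstruent devoicing (voiced obstruents become voiceless word-finally).

/nɛmɔxiv/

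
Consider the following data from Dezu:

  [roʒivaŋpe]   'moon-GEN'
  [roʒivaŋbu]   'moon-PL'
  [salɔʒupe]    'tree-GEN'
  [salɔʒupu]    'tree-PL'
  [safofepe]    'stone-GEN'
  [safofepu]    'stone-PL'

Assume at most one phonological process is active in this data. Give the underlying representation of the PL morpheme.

/-bu/

The PL suffix surfaces as [-bu] and [-pu], depending on the final segment of the stem.
By contrast the GEN suffix keeps its initial [p] throughout — that segment must be underlying.
The PL suffix is therefore /-bu/ underlyingly, with post-vocalic devoicing: voiced stops become voiceless after a vowel.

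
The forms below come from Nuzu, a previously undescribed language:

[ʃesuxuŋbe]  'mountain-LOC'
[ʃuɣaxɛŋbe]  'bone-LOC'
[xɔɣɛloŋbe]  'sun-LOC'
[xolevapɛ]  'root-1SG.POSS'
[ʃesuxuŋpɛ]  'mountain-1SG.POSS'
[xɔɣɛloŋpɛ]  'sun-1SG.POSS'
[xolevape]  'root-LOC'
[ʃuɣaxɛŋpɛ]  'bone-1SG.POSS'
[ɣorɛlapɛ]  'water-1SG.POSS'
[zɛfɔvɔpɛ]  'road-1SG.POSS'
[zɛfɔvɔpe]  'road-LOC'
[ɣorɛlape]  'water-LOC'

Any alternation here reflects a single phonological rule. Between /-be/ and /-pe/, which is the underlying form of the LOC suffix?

/-be/

The LOC suffix surfaces as [-be] and [-pe], depending on the final segment of the stem.
The 1SG.POSS suffix, which begins with [p], is invariant after every stem; so [p] is not altered by any rule here.
So the underlying form is /-be/, and voiced stops become voiceless after a vowel.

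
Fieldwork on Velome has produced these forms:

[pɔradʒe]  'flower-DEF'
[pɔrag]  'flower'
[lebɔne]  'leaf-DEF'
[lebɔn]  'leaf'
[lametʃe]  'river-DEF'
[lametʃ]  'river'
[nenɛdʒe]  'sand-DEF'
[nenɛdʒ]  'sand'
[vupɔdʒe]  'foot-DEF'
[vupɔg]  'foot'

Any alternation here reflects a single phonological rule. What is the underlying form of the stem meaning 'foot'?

'foot' shows [dʒ] ~ [g] at the end of the stem ([vupɔdʒe] vs [vupɔg]).
If /dʒ/ were underlying and a rule turned it into [g] in isolation, 'sand' would also alternate; but it has [dʒ] in both [nenɛdʒe] and [nenɛdʒ].
The underlying segment must be /g/; /g/ becomes palato-alveolar [dʒ] before a front vowel, yielding [dʒ] there.
So 'foot' = /vupɔg/.

/vupɔg/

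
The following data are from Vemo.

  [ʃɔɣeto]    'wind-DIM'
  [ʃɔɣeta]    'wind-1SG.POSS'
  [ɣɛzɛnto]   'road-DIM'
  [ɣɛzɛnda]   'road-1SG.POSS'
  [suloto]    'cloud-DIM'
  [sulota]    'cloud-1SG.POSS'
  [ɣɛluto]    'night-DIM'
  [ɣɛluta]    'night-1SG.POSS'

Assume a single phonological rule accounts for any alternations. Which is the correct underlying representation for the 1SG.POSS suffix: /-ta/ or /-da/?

The 1SG.POSS morpheme has two allomorphs, [-da] and [-ta].
The DIM suffix, which begins with [t], is invariant after every stem; so [t] is not altered by any rule here.
The 1SG.POSS suffix is therefore /-da/ underlyingly, with post-vocalic devoicing: voiced stops become voiceless after a vowel.

/-da/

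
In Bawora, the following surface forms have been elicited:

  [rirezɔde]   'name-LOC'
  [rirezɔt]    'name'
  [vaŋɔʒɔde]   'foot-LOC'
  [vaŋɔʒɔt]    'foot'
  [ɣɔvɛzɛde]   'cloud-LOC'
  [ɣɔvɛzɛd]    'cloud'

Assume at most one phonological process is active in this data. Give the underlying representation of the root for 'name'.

/rirezɔt/

The root 'name' surfaces as [rirezɔde] and [rirezɔt], with a stem-final [d] ~ [t] alternation.
If /d/ were underlying and a rule turned it into [t] in isolation, 'cloud' would also alternate; but it has [d] in both [ɣɔvɛzɛde] and [ɣɔvɛzɛd].
Therefore /t/ is basic and [d] is derived by intervocalic voicing (voiceless stops become voiced between vowels).
Hence 'name' is /rirezɔt/ underlyingly.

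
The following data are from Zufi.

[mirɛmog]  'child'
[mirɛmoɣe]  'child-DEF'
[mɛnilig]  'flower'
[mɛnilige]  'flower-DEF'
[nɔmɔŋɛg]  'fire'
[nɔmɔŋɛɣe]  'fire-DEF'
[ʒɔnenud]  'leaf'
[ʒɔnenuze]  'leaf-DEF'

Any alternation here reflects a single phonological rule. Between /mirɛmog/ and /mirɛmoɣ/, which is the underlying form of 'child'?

/mirɛmoɣ/

The stem for 'child' ends in [g] in [mirɛmog] but [ɣ] in [mirɛmoɣe].
The stem 'flower' ([mɛnilig], [mɛnilige]) shows [g] unchanged in both environments, so [g] cannot be basic with [ɣ] derived before the DEF suffix.
Therefore /ɣ/ is basic and [g] is derived by word-final hardening (voiced fricatives become stops word-finally).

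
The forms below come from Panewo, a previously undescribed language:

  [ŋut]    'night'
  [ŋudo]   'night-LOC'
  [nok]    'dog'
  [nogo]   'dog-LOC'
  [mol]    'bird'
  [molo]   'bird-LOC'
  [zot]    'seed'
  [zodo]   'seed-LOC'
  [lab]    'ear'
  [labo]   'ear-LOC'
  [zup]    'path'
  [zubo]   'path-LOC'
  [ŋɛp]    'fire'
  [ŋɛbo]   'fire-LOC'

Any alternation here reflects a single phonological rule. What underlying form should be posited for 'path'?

In [zup] and [zubo] the final segment of 'path' alternates: [p] ~ [b].
The stem 'ear' ([lab], [labo]) shows [b] unchanged in both environments, so [b] cannot be basic with [p] derived in isolation.
So /p/ is underlying, and a rule of intervocalic voicing — voiceless stops become voiced between vowels — gives [b].

/zup/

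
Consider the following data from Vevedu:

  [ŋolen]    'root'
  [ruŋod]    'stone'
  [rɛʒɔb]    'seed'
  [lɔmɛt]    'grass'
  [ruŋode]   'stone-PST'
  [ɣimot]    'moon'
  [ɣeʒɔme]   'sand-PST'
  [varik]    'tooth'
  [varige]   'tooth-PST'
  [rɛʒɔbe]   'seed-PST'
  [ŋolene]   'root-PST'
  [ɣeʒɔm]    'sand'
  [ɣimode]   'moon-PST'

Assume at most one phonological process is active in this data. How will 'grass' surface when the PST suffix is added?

The root 'moon' surfaces as [ɣimot] and [ɣimode], with a stem-final [t] ~ [d] alternation.
Compare 'stone', with invariant [d] in [ruŋod] and [ruŋode]: an analysis with underlying /d/ and a rule producing [t] in isolation would wrongly predict alternation here too.
So /t/ is underlying, and a rule of intervocalic voicing — voiceless stops become voiced between vowels — gives [d].
From [lɔmɛt] the stem 'grass' is /lɔmɛt/; between vowels this yields [lɔmɛde].

[lɔmɛde]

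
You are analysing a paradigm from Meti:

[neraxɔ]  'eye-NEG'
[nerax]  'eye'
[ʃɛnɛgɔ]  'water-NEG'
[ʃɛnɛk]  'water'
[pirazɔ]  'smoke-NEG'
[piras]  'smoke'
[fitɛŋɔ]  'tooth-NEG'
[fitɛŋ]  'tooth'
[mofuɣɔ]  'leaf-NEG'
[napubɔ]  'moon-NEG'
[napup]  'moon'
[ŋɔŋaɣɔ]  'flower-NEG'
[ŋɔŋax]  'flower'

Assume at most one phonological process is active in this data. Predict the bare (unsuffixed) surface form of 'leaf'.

[mofux]

The root 'flower' surfaces as [ŋɔŋaɣɔ] and [ŋɔŋax], with a stem-final [ɣ] ~ [x] alternation.
The stem 'eye' ([neraxɔ], [nerax]) shows [x] unchanged in both environments, so [x] cannot be basic with [ɣ] derived before the NEG suffix.
The alternation reflects word-final obstruent devoicing: voiced obstruents become voiceless word-finally. /ɣ/ is underlying.
From [mofuɣɔ] the stem 'leaf' is /mofuɣ/; word-finally this yields [mofux].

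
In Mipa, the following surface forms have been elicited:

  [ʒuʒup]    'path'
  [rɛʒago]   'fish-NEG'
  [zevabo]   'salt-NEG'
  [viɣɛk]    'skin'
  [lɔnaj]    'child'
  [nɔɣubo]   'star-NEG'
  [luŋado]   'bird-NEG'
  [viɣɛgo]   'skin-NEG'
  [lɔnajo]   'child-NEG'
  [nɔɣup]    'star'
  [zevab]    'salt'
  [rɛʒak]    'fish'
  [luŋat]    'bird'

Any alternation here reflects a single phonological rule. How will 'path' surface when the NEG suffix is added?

[ʒuʒubo]

'star' shows [b] ~ [p] at the end of the stem ([nɔɣubo] vs [nɔɣup]).
If /b/ were underlying and a rule turned it into [p] in isolation, 'salt' would also alternate; but it has [b] in both [zevabo] and [zevab].
The alternation reflects intervocalic voicing: voiceless stops become voiced between vowels. /p/ is underlying.
From [ʒuʒup] the stem 'path' is /ʒuʒup/; between vowels this yields [ʒuʒubo].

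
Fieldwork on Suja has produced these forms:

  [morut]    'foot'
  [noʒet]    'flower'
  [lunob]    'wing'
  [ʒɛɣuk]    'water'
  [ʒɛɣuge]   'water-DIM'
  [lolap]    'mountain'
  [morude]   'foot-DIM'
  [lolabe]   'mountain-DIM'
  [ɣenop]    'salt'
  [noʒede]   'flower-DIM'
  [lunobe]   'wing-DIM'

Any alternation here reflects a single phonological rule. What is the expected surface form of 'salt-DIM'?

[ɣenobe]

The root 'mountain' surfaces as [lolap] and [lolabe], with a stem-final [p] ~ [b] alternation.
Compare 'wing', with invariant [b] in [lunob] and [lunobe]: an analysis with underlying /b/ and a rule producing [p] in isolation would wrongly predict alternation here too.
So /p/ is underlying, and a rule of intervocalic voicing — voiceless stops become voiced between vowels — gives [b].
From [ɣenop] the stem 'salt' is /ɣenop/; between vowels this yields [ɣenobe].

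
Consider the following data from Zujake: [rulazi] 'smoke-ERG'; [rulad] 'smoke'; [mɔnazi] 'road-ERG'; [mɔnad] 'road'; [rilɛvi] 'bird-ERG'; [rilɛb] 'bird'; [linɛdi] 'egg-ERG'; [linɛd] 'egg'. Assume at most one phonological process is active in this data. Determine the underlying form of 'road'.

/mɔnaz/

The root 'road' surfaces as [mɔnazi] and [mɔnad], with a stem-final [z] ~ [d] alternation.
If /d/ were underlying and a rule turned it into [z] before the ERG suffix, 'egg' would also alternate; but it has [d] in both [linɛdi] and [linɛd].
Therefore /z/ is basic and [d] is derived by word-final hardening (voiced fricatives become stops word-finally).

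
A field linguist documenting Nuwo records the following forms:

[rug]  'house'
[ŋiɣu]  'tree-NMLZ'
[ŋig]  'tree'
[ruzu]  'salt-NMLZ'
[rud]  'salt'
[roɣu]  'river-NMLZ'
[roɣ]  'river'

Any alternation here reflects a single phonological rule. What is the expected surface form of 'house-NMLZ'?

[ruɣu]

The stem for 'tree' ends in [ɣ] in [ŋiɣu] but [g] in [ŋig].
But 'river' keeps [ɣ] in both environments ([roɣu], [roɣ]), so there is no rule changing /ɣ/ to [g] in isolation.
The underlying segment must be /g/; voiced stops become fricatives between vowels, yielding [ɣ] there.
The one attested form of 'house', [rug], shows underlying /rug/. Applying the same rule between vowels gives [ruɣu].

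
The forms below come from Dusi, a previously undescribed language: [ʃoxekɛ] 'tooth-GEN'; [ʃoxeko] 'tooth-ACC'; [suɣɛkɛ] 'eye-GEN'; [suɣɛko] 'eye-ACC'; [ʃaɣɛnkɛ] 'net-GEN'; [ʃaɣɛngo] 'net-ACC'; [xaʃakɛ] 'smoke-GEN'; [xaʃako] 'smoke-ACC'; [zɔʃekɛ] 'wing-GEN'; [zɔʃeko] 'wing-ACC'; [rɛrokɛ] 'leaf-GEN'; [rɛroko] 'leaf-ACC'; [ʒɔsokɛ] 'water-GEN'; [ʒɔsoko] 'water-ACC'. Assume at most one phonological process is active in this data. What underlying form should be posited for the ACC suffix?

The ACC suffix surfaces as [-go] and [-ko], depending on the final segment of the stem.
The GEN suffix, which begins with [k], is invariant after every stem; so [k] is not altered by any rule here.
The ACC suffix is therefore /-go/ underlyingly, with post-vocalic devoicing: voiced stops become voiceless after a vowel.

/-go/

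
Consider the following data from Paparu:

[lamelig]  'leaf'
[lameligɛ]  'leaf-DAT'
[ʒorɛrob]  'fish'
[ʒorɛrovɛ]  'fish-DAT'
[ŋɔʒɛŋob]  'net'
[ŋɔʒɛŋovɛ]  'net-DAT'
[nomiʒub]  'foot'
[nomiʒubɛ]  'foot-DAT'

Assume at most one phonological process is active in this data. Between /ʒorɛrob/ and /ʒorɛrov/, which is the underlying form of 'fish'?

'fish' shows [b] ~ [v] at the end of the stem ([ʒorɛrob] vs [ʒorɛrovɛ]).
Compare 'foot', with invariant [b] in [nomiʒub] and [nomiʒubɛ]: an analysis with underlying /b/ and a rule producing [v] before the DAT suffix would wrongly predict alternation here too.
So /v/ is underlying, and a rule of word-final hardening — voiced fricatives become stops word-finally — gives [b].

/ʒorɛrov/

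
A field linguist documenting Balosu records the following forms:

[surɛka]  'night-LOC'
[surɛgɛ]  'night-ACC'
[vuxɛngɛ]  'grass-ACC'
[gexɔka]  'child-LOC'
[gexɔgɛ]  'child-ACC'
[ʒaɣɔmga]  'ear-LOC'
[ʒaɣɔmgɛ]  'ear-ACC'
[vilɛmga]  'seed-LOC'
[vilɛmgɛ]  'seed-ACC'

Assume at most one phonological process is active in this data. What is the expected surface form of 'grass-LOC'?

The LOC morpheme has two allomorphs, [-ga] and [-ka].
By contrast the ACC suffix keeps its initial [g] throughout — that segment must be underlying.
The LOC suffix is therefore /-ka/ underlyingly, with post-nasal voicing: voiceless stops become voiced after a nasal.
After 'grass', which ends in a nasal, the suffix surfaces as [-ga], giving [vuxɛnga].

[vuxɛnga]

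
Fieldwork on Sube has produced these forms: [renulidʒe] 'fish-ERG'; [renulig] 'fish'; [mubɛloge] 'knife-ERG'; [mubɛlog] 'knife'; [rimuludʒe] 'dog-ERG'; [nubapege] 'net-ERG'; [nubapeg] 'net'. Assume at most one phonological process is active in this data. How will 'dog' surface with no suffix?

The root 'fish' surfaces as [renulidʒe] and [renulig], with a stem-final [dʒ] ~ [g] alternation.
If /g/ were underlying and a rule turned it into [dʒ] before the ERG suffix, 'knife' would also alternate; but it has [g] in both [mubɛloge] and [mubɛlog].
The underlying segment must be /dʒ/; palato-alveolar /dʒ/ becomes [g] when no front vowel follows, yielding [g] there.
The one attested form of 'dog', [rimuludʒe], shows underlying /rimuludʒ/. Applying the same rule when no front vowel follows gives [rimulug].

[rimulug]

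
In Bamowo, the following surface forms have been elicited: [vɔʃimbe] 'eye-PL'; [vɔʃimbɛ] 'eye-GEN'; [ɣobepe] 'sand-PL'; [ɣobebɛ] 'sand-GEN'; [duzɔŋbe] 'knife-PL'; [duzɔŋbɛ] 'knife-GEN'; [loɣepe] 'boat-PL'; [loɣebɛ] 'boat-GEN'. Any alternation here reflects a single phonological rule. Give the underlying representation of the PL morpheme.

/-pe/

The PL suffix surfaces as [-be] and [-pe], depending on the final segment of the stem.
The GEN suffix, which begins with [b], is invariant after every stem; so [b] is not altered by any rule here.
So the underlying form is /-pe/, and voiceless stops become voiced after a nasal.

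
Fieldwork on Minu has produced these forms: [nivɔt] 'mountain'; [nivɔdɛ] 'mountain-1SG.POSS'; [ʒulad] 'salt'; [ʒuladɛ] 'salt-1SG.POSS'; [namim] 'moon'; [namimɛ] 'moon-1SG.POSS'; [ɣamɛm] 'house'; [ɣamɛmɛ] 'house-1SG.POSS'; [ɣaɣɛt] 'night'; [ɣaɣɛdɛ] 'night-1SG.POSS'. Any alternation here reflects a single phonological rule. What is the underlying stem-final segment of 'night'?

The root 'night' surfaces as [ɣaɣɛt] and [ɣaɣɛdɛ], with a stem-final [t] ~ [d] alternation.
The stem 'salt' ([ʒulad], [ʒuladɛ]) shows [d] unchanged in both environments, so [d] cannot be basic with [t] derived in isolation.
Therefore /t/ is basic and [d] is derived by intervocalic voicing (voiceless stops become voiced between vowels).

/t/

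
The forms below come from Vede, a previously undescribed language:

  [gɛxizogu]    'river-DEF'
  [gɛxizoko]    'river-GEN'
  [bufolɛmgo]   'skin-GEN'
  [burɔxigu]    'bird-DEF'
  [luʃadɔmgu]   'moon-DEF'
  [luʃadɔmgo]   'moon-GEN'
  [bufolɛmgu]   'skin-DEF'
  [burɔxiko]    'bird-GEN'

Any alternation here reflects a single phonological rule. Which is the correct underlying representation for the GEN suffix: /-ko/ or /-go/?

The GEN morpheme has two allomorphs, [-go] and [-ko].
By contrast the DEF suffix keeps its initial [g] throughout — that segment must be underlying.
So the underlying form is /-ko/, and voiceless stops become voiced after a nasal.

/-ko/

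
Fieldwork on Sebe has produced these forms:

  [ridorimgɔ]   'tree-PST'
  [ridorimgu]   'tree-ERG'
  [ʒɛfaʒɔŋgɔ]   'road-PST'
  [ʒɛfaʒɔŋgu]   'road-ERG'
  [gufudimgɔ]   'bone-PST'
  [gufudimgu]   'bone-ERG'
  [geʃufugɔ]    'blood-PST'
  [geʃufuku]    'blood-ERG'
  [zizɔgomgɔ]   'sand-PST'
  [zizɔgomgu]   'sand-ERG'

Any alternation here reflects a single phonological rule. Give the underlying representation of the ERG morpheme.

The ERG suffix surfaces as [-gu] and [-ku], depending on the final segment of the stem.
By contrast the PST suffix keeps its initial [g] throughout — that segment must be underlying.
The ERG suffix is therefore /-ku/ underlyingly, with post-nasal voicing: voiceless stops become voiced after a nasal.

/-ku/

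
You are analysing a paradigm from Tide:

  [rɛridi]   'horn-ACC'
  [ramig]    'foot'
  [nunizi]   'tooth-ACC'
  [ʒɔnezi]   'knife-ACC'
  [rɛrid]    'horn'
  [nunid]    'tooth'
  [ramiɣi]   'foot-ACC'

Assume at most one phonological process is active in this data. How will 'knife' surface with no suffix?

'tooth' shows [d] ~ [z] at the end of the stem ([nunid] vs [nunizi]).
Compare 'horn', with invariant [d] in [rɛrid] and [rɛridi]: an analysis with underlying /d/ and a rule producing [z] before the ACC suffix would wrongly predict alternation here too.
The alternation reflects word-final hardening: voiced fricatives become stops word-finally. /z/ is underlying.
The one attested form of 'knife', [ʒɔnezi], shows underlying /ʒɔnez/. Applying the same rule word-finally gives [ʒɔned].

[ʒɔned]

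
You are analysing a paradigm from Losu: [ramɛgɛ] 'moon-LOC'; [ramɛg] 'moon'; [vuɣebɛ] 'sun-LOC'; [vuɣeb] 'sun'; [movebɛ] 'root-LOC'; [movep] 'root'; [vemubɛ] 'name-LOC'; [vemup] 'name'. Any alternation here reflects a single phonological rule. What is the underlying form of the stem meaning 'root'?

/movep/

'root' shows [b] ~ [p] at the end of the stem ([movebɛ] vs [movep]).
Compare 'sun', with invariant [b] in [vuɣebɛ] and [vuɣeb]: an analysis with underlying /b/ and a rule producing [p] in isolation would wrongly predict alternation here too.
Therefore /p/ is basic and [b] is derived by intervocalic voicing (voiceless stops become voiced between vowels).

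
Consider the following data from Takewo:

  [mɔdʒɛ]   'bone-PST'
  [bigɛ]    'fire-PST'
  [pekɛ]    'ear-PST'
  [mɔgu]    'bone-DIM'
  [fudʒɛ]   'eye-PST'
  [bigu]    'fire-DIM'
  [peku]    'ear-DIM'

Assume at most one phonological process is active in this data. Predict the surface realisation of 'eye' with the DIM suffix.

[fugu]

The root 'bone' surfaces as [mɔdʒɛ] and [mɔgu], with a stem-final [dʒ] ~ [g] alternation.
If /g/ were underlying and a rule turned it into [dʒ] before the PST suffix, 'fire' would also alternate; but it has [g] in both [bigɛ] and [bigu].
So /dʒ/ is underlying, and a rule of depalatalization — palato-alveolar /dʒ/ becomes [g] when no front vowel follows — gives [g].
The one attested form of 'eye', [fudʒɛ], shows underlying /fudʒ/. Applying the same rule when no front vowel follows gives [fugu].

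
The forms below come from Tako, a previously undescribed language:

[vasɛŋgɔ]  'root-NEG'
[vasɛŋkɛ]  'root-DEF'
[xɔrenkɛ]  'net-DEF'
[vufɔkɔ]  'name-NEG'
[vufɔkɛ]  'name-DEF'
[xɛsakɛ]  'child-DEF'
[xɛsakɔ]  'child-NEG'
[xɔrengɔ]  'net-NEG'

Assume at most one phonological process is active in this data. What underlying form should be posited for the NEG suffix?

/-gɔ/

The NEG morpheme has two allomorphs, [-gɔ] and [-kɔ].
The DEF suffix, which begins with [k], is invariant after every stem; so [k] is not altered by any rule here.
So the underlying form is /-gɔ/, and voiced stops become voiceless after a vowel.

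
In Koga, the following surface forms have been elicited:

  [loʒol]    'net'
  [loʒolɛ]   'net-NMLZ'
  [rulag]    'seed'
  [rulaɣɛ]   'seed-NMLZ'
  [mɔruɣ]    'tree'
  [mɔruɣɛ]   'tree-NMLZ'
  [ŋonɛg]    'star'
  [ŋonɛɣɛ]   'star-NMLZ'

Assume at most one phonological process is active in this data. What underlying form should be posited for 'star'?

/ŋonɛg/

'star' shows [g] ~ [ɣ] at the end of the stem ([ŋonɛg] vs [ŋonɛɣɛ]).
If /ɣ/ were underlying and a rule turned it into [g] in isolation, 'tree' would also alternate; but it has [ɣ] in both [mɔruɣ] and [mɔruɣɛ].
The underlying segment must be /g/; voiced stops become fricatives between vowels, yielding [ɣ] there.
The underlying form of 'star' is therefore /ŋonɛg/.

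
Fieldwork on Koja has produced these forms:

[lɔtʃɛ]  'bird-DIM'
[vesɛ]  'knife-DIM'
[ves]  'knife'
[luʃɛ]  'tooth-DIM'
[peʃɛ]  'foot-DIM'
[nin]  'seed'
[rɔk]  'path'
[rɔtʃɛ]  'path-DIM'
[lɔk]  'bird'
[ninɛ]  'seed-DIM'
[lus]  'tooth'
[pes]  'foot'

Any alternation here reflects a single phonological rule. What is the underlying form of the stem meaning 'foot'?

/peʃ/

The root 'foot' surfaces as [peʃɛ] and [pes], with a stem-final [ʃ] ~ [s] alternation.
If /s/ were underlying and a rule turned it into [ʃ] before the DIM suffix, 'knife' would also alternate; but it has [s] in both [vesɛ] and [ves].
Therefore /ʃ/ is basic and [s] is derived by depalatalization (palato-alveolar /tʃ/ and /ʃ/ become [k] and [s] when no front vowel follows).
So 'foot' = /peʃ/.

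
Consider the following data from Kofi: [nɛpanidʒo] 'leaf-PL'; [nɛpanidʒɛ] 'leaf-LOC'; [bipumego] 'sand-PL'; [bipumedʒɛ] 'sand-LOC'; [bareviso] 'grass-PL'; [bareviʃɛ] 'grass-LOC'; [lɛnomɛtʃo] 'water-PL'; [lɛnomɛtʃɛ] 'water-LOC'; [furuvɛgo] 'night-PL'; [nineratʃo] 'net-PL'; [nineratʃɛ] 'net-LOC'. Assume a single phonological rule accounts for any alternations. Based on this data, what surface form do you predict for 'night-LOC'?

In [bipumego] and [bipumedʒɛ] the final segment of 'sand' alternates: [g] ~ [dʒ].
The stem 'leaf' ([nɛpanidʒo], [nɛpanidʒɛ]) shows [dʒ] unchanged in both environments, so [dʒ] cannot be basic with [g] derived before the PL suffix.
The alternation reflects palatalization before a front vowel: /g/ and /s/ become palato-alveolar [dʒ] and [ʃ] before a front vowel. /g/ is underlying.
From [furuvɛgo] the stem 'night' is /furuvɛg/; before a front vowel this yields [furuvɛdʒɛ].

[furuvɛdʒɛ]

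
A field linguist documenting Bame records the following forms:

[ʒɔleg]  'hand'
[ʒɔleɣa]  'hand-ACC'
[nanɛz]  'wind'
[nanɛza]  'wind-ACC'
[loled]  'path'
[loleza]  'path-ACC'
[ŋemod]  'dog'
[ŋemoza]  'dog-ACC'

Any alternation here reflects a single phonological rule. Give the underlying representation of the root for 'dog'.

The stem for 'dog' ends in [d] in [ŋemod] but [z] in [ŋemoza].
The stem 'wind' ([nanɛz], [nanɛza]) shows [z] unchanged in both environments, so [z] cannot be basic with [d] derived in isolation.
The underlying segment must be /d/; voiced stops become fricatives between vowels, yielding [z] there.
Hence 'dog' is /ŋemod/ underlyingly.

/ŋemod/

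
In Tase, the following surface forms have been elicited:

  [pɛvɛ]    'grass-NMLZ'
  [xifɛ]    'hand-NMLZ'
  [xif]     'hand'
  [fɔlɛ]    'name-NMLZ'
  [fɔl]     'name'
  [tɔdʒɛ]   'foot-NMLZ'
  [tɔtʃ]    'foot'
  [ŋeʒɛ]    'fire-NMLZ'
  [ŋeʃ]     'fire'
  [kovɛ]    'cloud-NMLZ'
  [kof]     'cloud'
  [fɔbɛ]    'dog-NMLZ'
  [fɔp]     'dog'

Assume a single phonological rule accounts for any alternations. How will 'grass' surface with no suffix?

[pɛf]

The stem for 'cloud' ends in [v] in [kovɛ] but [f] in [kof].
If /f/ were underlying and a rule turned it into [v] before the NMLZ suffix, 'hand' would also alternate; but it has [f] in both [xifɛ] and [xif].
The underlying segment must be /v/; voiced obstruents become voiceless word-finally, yielding [f] there.
The one attested form of 'grass', [pɛvɛ], shows underlying /pɛv/. Applying the same rule word-finally gives [pɛf].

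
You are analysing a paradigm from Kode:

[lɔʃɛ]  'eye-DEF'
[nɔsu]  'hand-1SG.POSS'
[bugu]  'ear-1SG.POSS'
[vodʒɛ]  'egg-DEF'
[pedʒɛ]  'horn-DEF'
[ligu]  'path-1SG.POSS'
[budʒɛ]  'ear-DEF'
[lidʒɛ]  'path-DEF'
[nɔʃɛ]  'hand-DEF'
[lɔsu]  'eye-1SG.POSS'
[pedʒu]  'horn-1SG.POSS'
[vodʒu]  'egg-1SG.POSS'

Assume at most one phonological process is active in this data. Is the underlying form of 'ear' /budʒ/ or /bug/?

/bug/

The root 'ear' surfaces as [bugu] and [budʒɛ], with a stem-final [g] ~ [dʒ] alternation.
If /dʒ/ were underlying and a rule turned it into [g] before the 1SG.POSS suffix, 'egg' would also alternate; but it has [dʒ] in both [vodʒu] and [vodʒɛ].
Therefore /g/ is basic and [dʒ] is derived by palatalization before a front vowel (/g/ and /s/ become palato-alveolar [dʒ] and [ʃ] before a front vowel).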